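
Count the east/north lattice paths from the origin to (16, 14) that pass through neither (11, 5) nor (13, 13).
Number of paths = 95861779

Inclusion–exclusion. Total paths: C(30, 16) = 145422675. Through P₁: C(16, 11)·C(14, 5) = 8744736. Through P₂: C(26, 13)·C(4, 3) = 41602400. Since P₁ is strictly southwest of P₂, a monotone path through both must visit P₁ then P₂; paths through both = C(16, 11)·C(10, 2)·C(4, 3) = 786240. Avoid both = 145422675 − 8744736 − 41602400 + 786240 = 95861779.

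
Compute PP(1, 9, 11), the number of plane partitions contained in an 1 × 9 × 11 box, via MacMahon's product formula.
PP(1, 9, 11) = 167960

Evaluate the triple product over i = 1..1, j = 1..9, k = 1..11. The factors are (2/1) · (3/2) · (4/3) · (5/4) · (6/5) · (7/6) · (8/7) · (9/8) · … (99 factors total). The numerators and denominators telescope so the product is an integer; carrying out the multiplication exactly gives PP(1, 9, 11) = 167960.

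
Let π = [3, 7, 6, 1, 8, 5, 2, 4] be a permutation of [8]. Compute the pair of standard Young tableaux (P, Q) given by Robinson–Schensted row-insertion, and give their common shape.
P = [1, 2, 4] / [3, 5, 8] / [6] / [7];  Q = [1, 2, 5] / [3, 6, 8] / [4] / [7];  common shape = (3, 3, 1, 1)

Row-insert the values π_1, π_2, … into P one at a time, bumping the leftmost entry strictly greater than the inserted value down to the next row. The recording tableau Q records, in position (i, j), the step at which that cell was added to P.
  Insert 3 (step 1): P = [3];  Q = [1]
  Insert 7 (step 2): P = [3, 7];  Q = [1, 2]
  Insert 6 (step 3): P = [3, 6] / [7];  Q = [1, 2] / [3]
  Insert 1 (step 4): P = [1, 6] / [3] / [7];  Q = [1, 2] / [3] / [4]
  Insert 8 (step 5): P = [1, 6, 8] / [3] / [7];  Q = [1, 2, 5] / [3] / [4]
  Insert 5 (step 6): P = [1, 5, 8] / [3, 6] / [7];  Q = [1, 2, 5] / [3, 6] / [4]
  Insert 2 (step 7): P = [1, 2, 8] / [3, 5] / [6] / [7];  Q = [1, 2, 5] / [3, 6] / [4] / [7]
  Insert 4 (step 8): P = [1, 2, 4] / [3, 5, 8] / [6] / [7];  Q = [1, 2, 5] / [3, 6, 8] / [4] / [7]
Final shape: (3, 3, 1, 1).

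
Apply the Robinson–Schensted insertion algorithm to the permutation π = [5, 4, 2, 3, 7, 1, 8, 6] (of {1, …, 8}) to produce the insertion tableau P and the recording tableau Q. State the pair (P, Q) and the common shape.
P = [1, 3, 6, 8] / [2, 7] / [4] / [5];  Q = [1, 4, 5, 7] / [2, 8] / [3] / [6];  common shape = (4, 2, 1, 1)

Row-insert the values π_1, π_2, … into P one at a time, bumping the leftmost entry strictly greater than the inserted value down to the next row. The recording tableau Q records, in position (i, j), the step at which that cell was added to P.
  Insert 5 (step 1): P = [5];  Q = [1]
  Insert 4 (step 2): P = [4] / [5];  Q = [1] / [2]
  Insert 2 (step 3): P = [2] / [4] / [5];  Q = [1] / [2] / [3]
  Insert 3 (step 4): P = [2, 3] / [4] / [5];  Q = [1, 4] / [2] / [3]
  Insert 7 (step 5): P = [2, 3, 7] / [4] / [5];  Q = [1, 4, 5] / [2] / [3]
  Insert 1 (step 6): P = [1, 3, 7] / [2] / [4] / [5];  Q = [1, 4, 5] / [2] / [3] / [6]
  Insert 8 (step 7): P = [1, 3, 7, 8] / [2] / [4] / [5];  Q = [1, 4, 5, 7] / [2] / [3] / [6]
  Insert 6 (step 8): P = [1, 3, 6, 8] / [2, 7] / [4] / [5];  Q = [1, 4, 5, 7] / [2, 8] / [3] / [6]
Final shape: (4, 2, 1, 1).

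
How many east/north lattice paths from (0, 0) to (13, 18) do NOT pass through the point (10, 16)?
Number of paths = 153135725

Total paths from (0, 0) to (13, 18): C(31, 13) = 206253075. Paths through (10, 16): (paths (0, 0) → (10, 16)) × (paths (10, 16) → (13, 18)) = C(26, 10) · C(5, 3) = 5311735 · 10 = 53117350. Avoidance count = 206253075 − 53117350 = 153135725.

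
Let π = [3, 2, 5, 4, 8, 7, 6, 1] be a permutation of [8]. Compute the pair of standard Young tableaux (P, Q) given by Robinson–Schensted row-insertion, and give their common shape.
P = [1, 4, 6] / [2, 5, 7] / [3] / [8];  Q = [1, 3, 5] / [2, 4, 6] / [7] / [8];  common shape = (3, 3, 1, 1)

Row-insert the values π_1, π_2, … into P one at a time, bumping the leftmost entry strictly greater than the inserted value down to the next row. The recording tableau Q records, in position (i, j), the step at which that cell was added to P.
  Insert 3 (step 1): P = [3];  Q = [1]
  Insert 2 (step 2): P = [2] / [3];  Q = [1] / [2]
  Insert 5 (step 3): P = [2, 5] / [3];  Q = [1, 3] / [2]
  Insert 4 (step 4): P = [2, 4] / [3, 5];  Q = [1, 3] / [2, 4]
  Insert 8 (step 5): P = [2, 4, 8] / [3, 5];  Q = [1, 3, 5] / [2, 4]
  Insert 7 (step 6): P = [2, 4, 7] / [3, 5, 8];  Q = [1, 3, 5] / [2, 4, 6]
  Insert 6 (step 7): P = [2, 4, 6] / [3, 5, 7] / [8];  Q = [1, 3, 5] / [2, 4, 6] / [7]
  Insert 1 (step 8): P = [1, 4, 6] / [2, 5, 7] / [3] / [8];  Q = [1, 3, 5] / [2, 4, 6] / [7] / [8]
Final shape: (3, 3, 1, 1).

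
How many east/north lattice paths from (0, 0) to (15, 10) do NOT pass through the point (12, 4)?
Number of paths = 3115880

Total paths from (0, 0) to (15, 10): C(25, 15) = 3268760. Paths through (12, 4): (paths (0, 0) → (12, 4)) × (paths (12, 4) → (15, 10)) = C(16, 12) · C(9, 3) = 1820 · 84 = 152880. Avoidance count = 3268760 − 152880 = 3115880.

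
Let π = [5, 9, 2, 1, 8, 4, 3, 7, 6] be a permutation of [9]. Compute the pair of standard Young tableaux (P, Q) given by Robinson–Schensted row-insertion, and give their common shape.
P = [1, 3, 6] / [2, 4, 7] / [5, 8] / [9];  Q = [1, 2, 8] / [3, 5, 9] / [4, 6] / [7];  common shape = (3, 3, 2, 1)

Row-insert the values π_1, π_2, … into P one at a time, bumping the leftmost entry strictly greater than the inserted value down to the next row. The recording tableau Q records, in position (i, j), the step at which that cell was added to P.
  Insert 5 (step 1): P = [5];  Q = [1]
  Insert 9 (step 2): P = [5, 9];  Q = [1, 2]
  Insert 2 (step 3): P = [2, 9] / [5];  Q = [1, 2] / [3]
  Insert 1 (step 4): P = [1, 9] / [2] / [5];  Q = [1, 2] / [3] / [4]
  Insert 8 (step 5): P = [1, 8] / [2, 9] / [5];  Q = [1, 2] / [3, 5] / [4]
  Insert 4 (step 6): P = [1, 4] / [2, 8] / [5, 9];  Q = [1, 2] / [3, 5] / [4, 6]
  Insert 3 (step 7): P = [1, 3] / [2, 4] / [5, 8] / [9];  Q = [1, 2] / [3, 5] / [4, 6] / [7]
  Insert 7 (step 8): P = [1, 3, 7] / [2, 4] / [5, 8] / [9];  Q = [1, 2, 8] / [3, 5] / [4, 6] / [7]
  Insert 6 (step 9): P = [1, 3, 6] / [2, 4, 7] / [5, 8] / [9];  Q = [1, 2, 8] / [3, 5, 9] / [4, 6] / [7]
Final shape: (3, 3, 2, 1).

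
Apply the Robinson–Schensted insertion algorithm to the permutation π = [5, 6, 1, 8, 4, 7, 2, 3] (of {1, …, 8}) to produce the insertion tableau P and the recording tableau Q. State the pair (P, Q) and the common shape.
P = [1, 2, 3] / [4, 6, 7] / [5, 8];  Q = [1, 2, 4] / [3, 5, 6] / [7, 8];  common shape = (3, 3, 2)

Row-insert the values π_1, π_2, … into P one at a time, bumping the leftmost entry strictly greater than the inserted value down to the next row. The recording tableau Q records, in position (i, j), the step at which that cell was added to P.
  Insert 5 (step 1): P = [5];  Q = [1]
  Insert 6 (step 2): P = [5, 6];  Q = [1, 2]
  Insert 1 (step 3): P = [1, 6] / [5];  Q = [1, 2] / [3]
  Insert 8 (step 4): P = [1, 6, 8] / [5];  Q = [1, 2, 4] / [3]
  Insert 4 (step 5): P = [1, 4, 8] / [5, 6];  Q = [1, 2, 4] / [3, 5]
  Insert 7 (step 6): P = [1, 4, 7] / [5, 6, 8];  Q = [1, 2, 4] / [3, 5, 6]
  Insert 2 (step 7): P = [1, 2, 7] / [4, 6, 8] / [5];  Q = [1, 2, 4] / [3, 5, 6] / [7]
  Insert 3 (step 8): P = [1, 2, 3] / [4, 6, 7] / [5, 8];  Q = [1, 2, 4] / [3, 5, 6] / [7, 8]
Final shape: (3, 3, 2).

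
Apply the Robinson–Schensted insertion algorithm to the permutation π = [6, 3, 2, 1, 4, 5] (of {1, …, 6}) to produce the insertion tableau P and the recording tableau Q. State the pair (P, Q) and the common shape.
P = [1, 4, 5] / [2] / [3] / [6];  Q = [1, 5, 6] / [2] / [3] / [4];  common shape = (3, 1, 1, 1)

Row-insert the values π_1, π_2, … into P one at a time, bumping the leftmost entry strictly greater than the inserted value down to the next row. The recording tableau Q records, in position (i, j), the step at which that cell was added to P.
  Insert 6 (step 1): P = [6];  Q = [1]
  Insert 3 (step 2): P = [3] / [6];  Q = [1] / [2]
  Insert 2 (step 3): P = [2] / [3] / [6];  Q = [1] / [2] / [3]
  Insert 1 (step 4): P = [1] / [2] / [3] / [6];  Q = [1] / [2] / [3] / [4]
  Insert 4 (step 5): P = [1, 4] / [2] / [3] / [6];  Q = [1, 5] / [2] / [3] / [4]
  Insert 5 (step 6): P = [1, 4, 5] / [2] / [3] / [6];  Q = [1, 5, 6] / [2] / [3] / [4]
Final shape: (3, 1, 1, 1).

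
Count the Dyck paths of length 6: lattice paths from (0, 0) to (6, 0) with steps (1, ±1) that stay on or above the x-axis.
C_3 = 5

These Dyck paths are counted by the Catalan number C_n = (1/(n + 1)) · C(2n, n). For n = 3: C_3 = (1/4) · C(6, 3) = 20/4 = 5.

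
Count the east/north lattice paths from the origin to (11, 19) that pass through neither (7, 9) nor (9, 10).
Number of paths = 39982670

Inclusion–exclusion. Total paths: C(30, 11) = 54627300. Through P₁: C(16, 7)·C(14, 4) = 11451440. Through P₂: C(19, 9)·C(11, 2) = 5080790. Since P₁ is strictly southwest of P₂, a monotone path through both must visit P₁ then P₂; paths through both = C(16, 7)·C(3, 2)·C(11, 2) = 1887600. Avoid both = 54627300 − 11451440 − 5080790 + 1887600 = 39982670.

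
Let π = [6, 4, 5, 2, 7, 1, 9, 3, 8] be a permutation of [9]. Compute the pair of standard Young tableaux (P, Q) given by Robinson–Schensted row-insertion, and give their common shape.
P = [1, 3, 7, 8] / [2, 5, 9] / [4] / [6];  Q = [1, 3, 5, 7] / [2, 8, 9] / [4] / [6];  common shape = (4, 3, 1, 1)

Row-insert the values π_1, π_2, … into P one at a time, bumping the leftmost entry strictly greater than the inserted value down to the next row. The recording tableau Q records, in position (i, j), the step at which that cell was added to P.
  Insert 6 (step 1): P = [6];  Q = [1]
  Insert 4 (step 2): P = [4] / [6];  Q = [1] / [2]
  Insert 5 (step 3): P = [4, 5] / [6];  Q = [1, 3] / [2]
  Insert 2 (step 4): P = [2, 5] / [4] / [6];  Q = [1, 3] / [2] / [4]
  Insert 7 (step 5): P = [2, 5, 7] / [4] / [6];  Q = [1, 3, 5] / [2] / [4]
  Insert 1 (step 6): P = [1, 5, 7] / [2] / [4] / [6];  Q = [1, 3, 5] / [2] / [4] / [6]
  Insert 9 (step 7): P = [1, 5, 7, 9] / [2] / [4] / [6];  Q = [1, 3, 5, 7] / [2] / [4] / [6]
  Insert 3 (step 8): P = [1, 3, 7, 9] / [2, 5] / [4] / [6];  Q = [1, 3, 5, 7] / [2, 8] / [4] / [6]
  Insert 8 (step 9): P = [1, 3, 7, 8] / [2, 5, 9] / [4] / [6];  Q = [1, 3, 5, 7] / [2, 8, 9] / [4] / [6]
Final shape: (4, 3, 1, 1).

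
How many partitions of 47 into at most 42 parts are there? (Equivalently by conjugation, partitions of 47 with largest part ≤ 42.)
p(47, parts ≤ 42) = 124742

Use the recurrence p(n, m) = p(n, m−1) + p(n−m, m): either the largest part is < m (count p(n, m−1)) or the largest part is exactly m (remove one copy of m, count p(n−m, m)). With p(0, ·) = 1 this gives p(47, parts ≤ 42) = 124742. (By conjugating Young diagrams, this also counts partitions of 47 into at most 42 parts.)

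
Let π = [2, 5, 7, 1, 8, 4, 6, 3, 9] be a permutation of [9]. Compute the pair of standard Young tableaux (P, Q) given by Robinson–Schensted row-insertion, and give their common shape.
P = [1, 3, 6, 8, 9] / [2, 4, 7] / [5];  Q = [1, 2, 3, 5, 9] / [4, 6, 7] / [8];  common shape = (5, 3, 1)

Row-insert the values π_1, π_2, … into P one at a time, bumping the leftmost entry strictly greater than the inserted value down to the next row. The recording tableau Q records, in position (i, j), the step at which that cell was added to P.
  Insert 2 (step 1): P = [2];  Q = [1]
  Insert 5 (step 2): P = [2, 5];  Q = [1, 2]
  Insert 7 (step 3): P = [2, 5, 7];  Q = [1, 2, 3]
  Insert 1 (step 4): P = [1, 5, 7] / [2];  Q = [1, 2, 3] / [4]
  Insert 8 (step 5): P = [1, 5, 7, 8] / [2];  Q = [1, 2, 3, 5] / [4]
  Insert 4 (step 6): P = [1, 4, 7, 8] / [2, 5];  Q = [1, 2, 3, 5] / [4, 6]
  Insert 6 (step 7): P = [1, 4, 6, 8] / [2, 5, 7];  Q = [1, 2, 3, 5] / [4, 6, 7]
  Insert 3 (step 8): P = [1, 3, 6, 8] / [2, 4, 7] / [5];  Q = [1, 2, 3, 5] / [4, 6, 7] / [8]
  Insert 9 (step 9): P = [1, 3, 6, 8, 9] / [2, 4, 7] / [5];  Q = [1, 2, 3, 5, 9] / [4, 6, 7] / [8]
Final shape: (5, 3, 1).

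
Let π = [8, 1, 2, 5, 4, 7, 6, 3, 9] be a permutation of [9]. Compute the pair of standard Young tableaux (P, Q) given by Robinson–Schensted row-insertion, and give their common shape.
P = [1, 2, 3, 6, 9] / [4, 7] / [5] / [8];  Q = [1, 3, 4, 6, 9] / [2, 7] / [5] / [8];  common shape = (5, 2, 1, 1)

Row-insert the values π_1, π_2, … into P one at a time, bumping the leftmost entry strictly greater than the inserted value down to the next row. The recording tableau Q records, in position (i, j), the step at which that cell was added to P.
  Insert 8 (step 1): P = [8];  Q = [1]
  Insert 1 (step 2): P = [1] / [8];  Q = [1] / [2]
  Insert 2 (step 3): P = [1, 2] / [8];  Q = [1, 3] / [2]
  Insert 5 (step 4): P = [1, 2, 5] / [8];  Q = [1, 3, 4] / [2]
  Insert 4 (step 5): P = [1, 2, 4] / [5] / [8];  Q = [1, 3, 4] / [2] / [5]
  Insert 7 (step 6): P = [1, 2, 4, 7] / [5] / [8];  Q = [1, 3, 4, 6] / [2] / [5]
  Insert 6 (step 7): P = [1, 2, 4, 6] / [5, 7] / [8];  Q = [1, 3, 4, 6] / [2, 7] / [5]
  Insert 3 (step 8): P = [1, 2, 3, 6] / [4, 7] / [5] / [8];  Q = [1, 3, 4, 6] / [2, 7] / [5] / [8]
  Insert 9 (step 9): P = [1, 2, 3, 6, 9] / [4, 7] / [5] / [8];  Q = [1, 3, 4, 6, 9] / [2, 7] / [5] / [8]
Final shape: (5, 2, 1, 1).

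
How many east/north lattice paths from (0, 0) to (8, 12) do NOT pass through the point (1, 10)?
Number of paths = 125574

Total paths from (0, 0) to (8, 12): C(20, 8) = 125970. Paths through (1, 10): (paths (0, 0) → (1, 10)) × (paths (1, 10) → (8, 12)) = C(11, 1) · C(9, 7) = 11 · 36 = 396. Avoidance count = 125970 − 396 = 125574.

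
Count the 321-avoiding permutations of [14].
C_14 = 2674440

These 321-avoiding permutations are counted by the Catalan number C_n = (1/(n + 1)) · C(2n, n). For n = 14: C_14 = (1/15) · C(28, 14) = 40116600/15 = 2674440.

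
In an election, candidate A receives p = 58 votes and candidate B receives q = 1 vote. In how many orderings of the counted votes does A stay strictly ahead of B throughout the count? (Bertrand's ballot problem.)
Strict-lead orderings = 57

Total orderings of the 59 votes with 58 for A: C(59, 58) = 59. By the Bertrand ballot formula (Cycle Lemma / reflection principle), the number of orderings in which A is strictly ahead of B throughout is (p − q)/(p + q) · C(p + q, p) = (58 − 1)/(58 + 1) · 59 = 57.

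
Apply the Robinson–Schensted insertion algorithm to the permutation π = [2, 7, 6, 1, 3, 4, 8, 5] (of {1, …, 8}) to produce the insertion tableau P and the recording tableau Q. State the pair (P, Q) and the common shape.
P = [1, 3, 4, 5] / [2, 6, 8] / [7];  Q = [1, 2, 6, 7] / [3, 5, 8] / [4];  common shape = (4, 3, 1)

Row-insert the values π_1, π_2, … into P one at a time, bumping the leftmost entry strictly greater than the inserted value down to the next row. The recording tableau Q records, in position (i, j), the step at which that cell was added to P.
  Insert 2 (step 1): P = [2];  Q = [1]
  Insert 7 (step 2): P = [2, 7];  Q = [1, 2]
  Insert 6 (step 3): P = [2, 6] / [7];  Q = [1, 2] / [3]
  Insert 1 (step 4): P = [1, 6] / [2] / [7];  Q = [1, 2] / [3] / [4]
  Insert 3 (step 5): P = [1, 3] / [2, 6] / [7];  Q = [1, 2] / [3, 5] / [4]
  Insert 4 (step 6): P = [1, 3, 4] / [2, 6] / [7];  Q = [1, 2, 6] / [3, 5] / [4]
  Insert 8 (step 7): P = [1, 3, 4, 8] / [2, 6] / [7];  Q = [1, 2, 6, 7] / [3, 5] / [4]
  Insert 5 (step 8): P = [1, 3, 4, 5] / [2, 6, 8] / [7];  Q = [1, 2, 6, 7] / [3, 5, 8] / [4]
Final shape: (4, 3, 1).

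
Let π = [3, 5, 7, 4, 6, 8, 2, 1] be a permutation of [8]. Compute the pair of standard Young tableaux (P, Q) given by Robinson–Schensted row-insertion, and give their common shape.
P = [1, 4, 6, 8] / [2, 7] / [3] / [5];  Q = [1, 2, 3, 6] / [4, 5] / [7] / [8];  common shape = (4, 2, 1, 1)

Row-insert the values π_1, π_2, … into P one at a time, bumping the leftmost entry strictly greater than the inserted value down to the next row. The recording tableau Q records, in position (i, j), the step at which that cell was added to P.
  Insert 3 (step 1): P = [3];  Q = [1]
  Insert 5 (step 2): P = [3, 5];  Q = [1, 2]
  Insert 7 (step 3): P = [3, 5, 7];  Q = [1, 2, 3]
  Insert 4 (step 4): P = [3, 4, 7] / [5];  Q = [1, 2, 3] / [4]
  Insert 6 (step 5): P = [3, 4, 6] / [5, 7];  Q = [1, 2, 3] / [4, 5]
  Insert 8 (step 6): P = [3, 4, 6, 8] / [5, 7];  Q = [1, 2, 3, 6] / [4, 5]
  Insert 2 (step 7): P = [2, 4, 6, 8] / [3, 7] / [5];  Q = [1, 2, 3, 6] / [4, 5] / [7]
  Insert 1 (step 8): P = [1, 4, 6, 8] / [2, 7] / [3] / [5];  Q = [1, 2, 3, 6] / [4, 5] / [7] / [8]
Final shape: (4, 2, 1, 1).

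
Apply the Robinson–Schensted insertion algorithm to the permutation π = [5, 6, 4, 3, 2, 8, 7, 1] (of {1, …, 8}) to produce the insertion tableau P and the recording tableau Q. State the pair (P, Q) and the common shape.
P = [1, 6, 7] / [2, 8] / [3] / [4] / [5];  Q = [1, 2, 6] / [3, 7] / [4] / [5] / [8];  common shape = (3, 2, 1, 1, 1)

Row-insert the values π_1, π_2, … into P one at a time, bumping the leftmost entry strictly greater than the inserted value down to the next row. The recording tableau Q records, in position (i, j), the step at which that cell was added to P.
  Insert 5 (step 1): P = [5];  Q = [1]
  Insert 6 (step 2): P = [5, 6];  Q = [1, 2]
  Insert 4 (step 3): P = [4, 6] / [5];  Q = [1, 2] / [3]
  Insert 3 (step 4): P = [3, 6] / [4] / [5];  Q = [1, 2] / [3] / [4]
  Insert 2 (step 5): P = [2, 6] / [3] / [4] / [5];  Q = [1, 2] / [3] / [4] / [5]
  Insert 8 (step 6): P = [2, 6, 8] / [3] / [4] / [5];  Q = [1, 2, 6] / [3] / [4] / [5]
  Insert 7 (step 7): P = [2, 6, 7] / [3, 8] / [4] / [5];  Q = [1, 2, 6] / [3, 7] / [4] / [5]
  Insert 1 (step 8): P = [1, 6, 7] / [2, 8] / [3] / [4] / [5];  Q = [1, 2, 6] / [3, 7] / [4] / [5] / [8]
Final shape: (3, 2, 1, 1, 1).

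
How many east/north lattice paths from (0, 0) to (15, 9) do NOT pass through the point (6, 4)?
Number of paths = 887084

Total paths from (0, 0) to (15, 9): C(24, 15) = 1307504. Paths through (6, 4): (paths (0, 0) → (6, 4)) × (paths (6, 4) → (15, 9)) = C(10, 6) · C(14, 9) = 210 · 2002 = 420420. Avoidance count = 1307504 − 420420 = 887084.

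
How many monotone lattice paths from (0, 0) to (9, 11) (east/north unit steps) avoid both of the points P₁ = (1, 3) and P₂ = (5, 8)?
Number of paths = 89075

Inclusion–exclusion. Total paths: C(20, 9) = 167960. Through P₁: C(4, 1)·C(16, 8) = 51480. Through P₂: C(13, 5)·C(7, 4) = 45045. Since P₁ is strictly southwest of P₂, a monotone path through both must visit P₁ then P₂; paths through both = C(4, 1)·C(9, 4)·C(7, 4) = 17640. Avoid both = 167960 − 51480 − 45045 + 17640 = 89075.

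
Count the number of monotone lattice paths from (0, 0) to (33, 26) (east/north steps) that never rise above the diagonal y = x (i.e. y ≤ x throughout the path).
Number of paths = 9318155533853796

By the reflection principle (André's argument), the number of monotone paths to (33, 26) with n ≤ m that never go above y = x is C(59, 33) − C(59, 34) = 39602161018878633 − 30284005485024837 = 9318155533853796.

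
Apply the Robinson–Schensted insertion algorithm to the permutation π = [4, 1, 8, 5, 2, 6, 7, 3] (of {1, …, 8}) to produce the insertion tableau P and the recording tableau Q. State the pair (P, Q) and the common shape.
P = [1, 2, 3, 7] / [4, 5, 6] / [8];  Q = [1, 3, 6, 7] / [2, 4, 8] / [5];  common shape = (4, 3, 1)

Row-insert the values π_1, π_2, … into P one at a time, bumping the leftmost entry strictly greater than the inserted value down to the next row. The recording tableau Q records, in position (i, j), the step at which that cell was added to P.
  Insert 4 (step 1): P = [4];  Q = [1]
  Insert 1 (step 2): P = [1] / [4];  Q = [1] / [2]
  Insert 8 (step 3): P = [1, 8] / [4];  Q = [1, 3] / [2]
  Insert 5 (step 4): P = [1, 5] / [4, 8];  Q = [1, 3] / [2, 4]
  Insert 2 (step 5): P = [1, 2] / [4, 5] / [8];  Q = [1, 3] / [2, 4] / [5]
  Insert 6 (step 6): P = [1, 2, 6] / [4, 5] / [8];  Q = [1, 3, 6] / [2, 4] / [5]
  Insert 7 (step 7): P = [1, 2, 6, 7] / [4, 5] / [8];  Q = [1, 3, 6, 7] / [2, 4] / [5]
  Insert 3 (step 8): P = [1, 2, 3, 7] / [4, 5, 6] / [8];  Q = [1, 3, 6, 7] / [2, 4, 8] / [5]
Final shape: (4, 3, 1).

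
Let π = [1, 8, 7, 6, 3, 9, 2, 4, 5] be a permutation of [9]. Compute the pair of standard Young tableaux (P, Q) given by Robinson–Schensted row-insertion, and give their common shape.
P = [1, 2, 4, 5] / [3, 9] / [6] / [7] / [8];  Q = [1, 2, 6, 9] / [3, 8] / [4] / [5] / [7];  common shape = (4, 2, 1, 1, 1)

Row-insert the values π_1, π_2, … into P one at a time, bumping the leftmost entry strictly greater than the inserted value down to the next row. The recording tableau Q records, in position (i, j), the step at which that cell was added to P.
  Insert 1 (step 1): P = [1];  Q = [1]
  Insert 8 (step 2): P = [1, 8];  Q = [1, 2]
  Insert 7 (step 3): P = [1, 7] / [8];  Q = [1, 2] / [3]
  Insert 6 (step 4): P = [1, 6] / [7] / [8];  Q = [1, 2] / [3] / [4]
  Insert 3 (step 5): P = [1, 3] / [6] / [7] / [8];  Q = [1, 2] / [3] / [4] / [5]
  Insert 9 (step 6): P = [1, 3, 9] / [6] / [7] / [8];  Q = [1, 2, 6] / [3] / [4] / [5]
  Insert 2 (step 7): P = [1, 2, 9] / [3] / [6] / [7] / [8];  Q = [1, 2, 6] / [3] / [4] / [5] / [7]
  Insert 4 (step 8): P = [1, 2, 4] / [3, 9] / [6] / [7] / [8];  Q = [1, 2, 6] / [3, 8] / [4] / [5] / [7]
  Insert 5 (step 9): P = [1, 2, 4, 5] / [3, 9] / [6] / [7] / [8];  Q = [1, 2, 6, 9] / [3, 8] / [4] / [5] / [7]
Final shape: (4, 2, 1, 1, 1).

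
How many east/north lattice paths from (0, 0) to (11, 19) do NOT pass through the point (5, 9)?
Number of paths = 38595284

Total paths from (0, 0) to (11, 19): C(30, 11) = 54627300. Paths through (5, 9): (paths (0, 0) → (5, 9)) × (paths (5, 9) → (11, 19)) = C(14, 5) · C(16, 6) = 2002 · 8008 = 16032016. Avoidance count = 54627300 − 16032016 = 38595284.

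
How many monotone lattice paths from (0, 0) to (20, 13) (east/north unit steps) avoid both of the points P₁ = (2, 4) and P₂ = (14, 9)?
Number of paths = 350746365

Inclusion–exclusion. Total paths: C(33, 20) = 573166440. Through P₁: C(6, 2)·C(27, 18) = 70302375. Through P₂: C(23, 14)·C(10, 6) = 171609900. Since P₁ is strictly southwest of P₂, a monotone path through both must visit P₁ then P₂; paths through both = C(6, 2)·C(17, 12)·C(10, 6) = 19492200. Avoid both = 573166440 − 70302375 − 171609900 + 19492200 = 350746365.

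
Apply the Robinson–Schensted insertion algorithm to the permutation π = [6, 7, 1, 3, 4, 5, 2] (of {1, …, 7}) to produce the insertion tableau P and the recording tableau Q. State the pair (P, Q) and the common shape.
P = [1, 2, 4, 5] / [3, 7] / [6];  Q = [1, 2, 5, 6] / [3, 4] / [7];  common shape = (4, 2, 1)

Row-insert the values π_1, π_2, … into P one at a time, bumping the leftmost entry strictly greater than the inserted value down to the next row. The recording tableau Q records, in position (i, j), the step at which that cell was added to P.
  Insert 6 (step 1): P = [6];  Q = [1]
  Insert 7 (step 2): P = [6, 7];  Q = [1, 2]
  Insert 1 (step 3): P = [1, 7] / [6];  Q = [1, 2] / [3]
  Insert 3 (step 4): P = [1, 3] / [6, 7];  Q = [1, 2] / [3, 4]
  Insert 4 (step 5): P = [1, 3, 4] / [6, 7];  Q = [1, 2, 5] / [3, 4]
  Insert 5 (step 6): P = [1, 3, 4, 5] / [6, 7];  Q = [1, 2, 5, 6] / [3, 4]
  Insert 2 (step 7): P = [1, 2, 4, 5] / [3, 7] / [6];  Q = [1, 2, 5, 6] / [3, 4] / [7]
Final shape: (4, 2, 1).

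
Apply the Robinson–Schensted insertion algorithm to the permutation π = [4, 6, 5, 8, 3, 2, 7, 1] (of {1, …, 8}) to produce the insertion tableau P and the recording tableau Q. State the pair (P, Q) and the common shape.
P = [1, 5, 7] / [2, 8] / [3] / [4] / [6];  Q = [1, 2, 4] / [3, 7] / [5] / [6] / [8];  common shape = (3, 2, 1, 1, 1)

Row-insert the values π_1, π_2, … into P one at a time, bumping the leftmost entry strictly greater than the inserted value down to the next row. The recording tableau Q records, in position (i, j), the step at which that cell was added to P.
  Insert 4 (step 1): P = [4];  Q = [1]
  Insert 6 (step 2): P = [4, 6];  Q = [1, 2]
  Insert 5 (step 3): P = [4, 5] / [6];  Q = [1, 2] / [3]
  Insert 8 (step 4): P = [4, 5, 8] / [6];  Q = [1, 2, 4] / [3]
  Insert 3 (step 5): P = [3, 5, 8] / [4] / [6];  Q = [1, 2, 4] / [3] / [5]
  Insert 2 (step 6): P = [2, 5, 8] / [3] / [4] / [6];  Q = [1, 2, 4] / [3] / [5] / [6]
  Insert 7 (step 7): P = [2, 5, 7] / [3, 8] / [4] / [6];  Q = [1, 2, 4] / [3, 7] / [5] / [6]
  Insert 1 (step 8): P = [1, 5, 7] / [2, 8] / [3] / [4] / [6];  Q = [1, 2, 4] / [3, 7] / [5] / [6] / [8]
Final shape: (3, 2, 1, 1, 1).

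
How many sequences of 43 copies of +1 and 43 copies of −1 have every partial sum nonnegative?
C_43 = 150853479205085351660700

These ballot sequences are counted by the Catalan number C_n = (1/(n + 1)) · C(2n, n). For n = 43: C_43 = (1/44) · C(86, 43) = 6637553085023755473070800/44 = 150853479205085351660700.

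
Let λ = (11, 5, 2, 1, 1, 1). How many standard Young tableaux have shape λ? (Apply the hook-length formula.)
# SYT of shape (11, 5, 2, 1, 1, 1) = 63371308

Hook-length formula: f^λ = n! / Π hook(c), product over all cells c of the Young diagram. For λ = (11, 5, 2, 1, 1, 1), n = 21 boxes. Hook lengths by row (left-to-right, top-to-bottom): [16, 12, 10, 9, 8, 6, 5, 4, 3, 2, 1]; [9, 5, 3, 2, 1]; [5, 1]; [3]; [2]; [1]. Product of hooks = 806215680000. So f^λ = 21! / 806215680000 = 51090942171709440000 / 806215680000 = 63371308.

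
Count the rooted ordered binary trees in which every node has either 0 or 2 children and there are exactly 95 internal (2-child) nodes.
C_95 = 944973797977428207852605870454939596837230758234904050

These full binary trees are counted by the Catalan number C_n = (1/(n + 1)) · C(2n, n). For n = 95: C_95 = (1/96) · C(190, 95) = 90717484605833107953850163563674201296374152790550788800/96 = 944973797977428207852605870454939596837230758234904050.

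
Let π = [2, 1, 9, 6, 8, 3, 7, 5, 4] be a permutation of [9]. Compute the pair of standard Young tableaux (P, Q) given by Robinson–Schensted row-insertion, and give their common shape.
P = [1, 3, 4] / [2, 5, 7] / [6] / [8] / [9];  Q = [1, 3, 5] / [2, 4, 7] / [6] / [8] / [9];  common shape = (3, 3, 1, 1, 1)

Row-insert the values π_1, π_2, … into P one at a time, bumping the leftmost entry strictly greater than the inserted value down to the next row. The recording tableau Q records, in position (i, j), the step at which that cell was added to P.
  Insert 2 (step 1): P = [2];  Q = [1]
  Insert 1 (step 2): P = [1] / [2];  Q = [1] / [2]
  Insert 9 (step 3): P = [1, 9] / [2];  Q = [1, 3] / [2]
  Insert 6 (step 4): P = [1, 6] / [2, 9];  Q = [1, 3] / [2, 4]
  Insert 8 (step 5): P = [1, 6, 8] / [2, 9];  Q = [1, 3, 5] / [2, 4]
  Insert 3 (step 6): P = [1, 3, 8] / [2, 6] / [9];  Q = [1, 3, 5] / [2, 4] / [6]
  Insert 7 (step 7): P = [1, 3, 7] / [2, 6, 8] / [9];  Q = [1, 3, 5] / [2, 4, 7] / [6]
  Insert 5 (step 8): P = [1, 3, 5] / [2, 6, 7] / [8] / [9];  Q = [1, 3, 5] / [2, 4, 7] / [6] / [8]
  Insert 4 (step 9): P = [1, 3, 4] / [2, 5, 7] / [6] / [8] / [9];  Q = [1, 3, 5] / [2, 4, 7] / [6] / [8] / [9]
Final shape: (3, 3, 1, 1, 1).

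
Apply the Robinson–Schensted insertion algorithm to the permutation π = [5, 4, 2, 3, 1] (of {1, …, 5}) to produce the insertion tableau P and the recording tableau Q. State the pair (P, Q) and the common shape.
P = [1, 3] / [2] / [4] / [5];  Q = [1, 4] / [2] / [3] / [5];  common shape = (2, 1, 1, 1)

Row-insert the values π_1, π_2, … into P one at a time, bumping the leftmost entry strictly greater than the inserted value down to the next row. The recording tableau Q records, in position (i, j), the step at which that cell was added to P.
  Insert 5 (step 1): P = [5];  Q = [1]
  Insert 4 (step 2): P = [4] / [5];  Q = [1] / [2]
  Insert 2 (step 3): P = [2] / [4] / [5];  Q = [1] / [2] / [3]
  Insert 3 (step 4): P = [2, 3] / [4] / [5];  Q = [1, 4] / [2] / [3]
  Insert 1 (step 5): P = [1, 3] / [2] / [4] / [5];  Q = [1, 4] / [2] / [3] / [5]
Final shape: (2, 1, 1, 1).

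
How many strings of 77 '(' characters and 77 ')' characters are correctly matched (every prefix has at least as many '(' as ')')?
C_77 = 18793142726809884575211361279087545193250040

These balanced parentheses are counted by the Catalan number C_n = (1/(n + 1)) · C(2n, n). For n = 77: C_77 = (1/78) · C(154, 77) = 1465865132691170996866486179768828525073503120/78 = 18793142726809884575211361279087545193250040.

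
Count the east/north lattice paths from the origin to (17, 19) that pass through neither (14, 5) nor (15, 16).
Number of paths = 5585582970

Inclusion–exclusion. Total paths: C(36, 17) = 8597496600. Through P₁: C(19, 14)·C(17, 3) = 7907040. Through P₂: C(31, 15)·C(5, 2) = 3005401950. Since P₁ is strictly southwest of P₂, a monotone path through both must visit P₁ then P₂; paths through both = C(19, 14)·C(12, 1)·C(5, 2) = 1395360. Avoid both = 8597496600 − 7907040 − 3005401950 + 1395360 = 5585582970.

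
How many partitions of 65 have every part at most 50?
p(65, parts ≤ 50) = 2012050

Use the recurrence p(n, m) = p(n, m−1) + p(n−m, m): either the largest part is < m (count p(n, m−1)) or the largest part is exactly m (remove one copy of m, count p(n−m, m)). With p(0, ·) = 1 this gives p(65, parts ≤ 50) = 2012050. (By conjugating Young diagrams, this also counts partitions of 65 into at most 50 parts.)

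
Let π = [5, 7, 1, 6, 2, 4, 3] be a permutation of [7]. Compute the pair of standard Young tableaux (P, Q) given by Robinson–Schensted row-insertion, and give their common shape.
P = [1, 2, 3] / [4, 6] / [5] / [7];  Q = [1, 2, 6] / [3, 4] / [5] / [7];  common shape = (3, 2, 1, 1)

Row-insert the values π_1, π_2, … into P one at a time, bumping the leftmost entry strictly greater than the inserted value down to the next row. The recording tableau Q records, in position (i, j), the step at which that cell was added to P.
  Insert 5 (step 1): P = [5];  Q = [1]
  Insert 7 (step 2): P = [5, 7];  Q = [1, 2]
  Insert 1 (step 3): P = [1, 7] / [5];  Q = [1, 2] / [3]
  Insert 6 (step 4): P = [1, 6] / [5, 7];  Q = [1, 2] / [3, 4]
  Insert 2 (step 5): P = [1, 2] / [5, 6] / [7];  Q = [1, 2] / [3, 4] / [5]
  Insert 4 (step 6): P = [1, 2, 4] / [5, 6] / [7];  Q = [1, 2, 6] / [3, 4] / [5]
  Insert 3 (step 7): P = [1, 2, 3] / [4, 6] / [5] / [7];  Q = [1, 2, 6] / [3, 4] / [5] / [7]
Final shape: (3, 2, 1, 1).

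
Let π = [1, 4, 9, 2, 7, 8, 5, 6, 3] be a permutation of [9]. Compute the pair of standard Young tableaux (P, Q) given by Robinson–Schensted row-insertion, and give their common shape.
P = [1, 2, 3, 6] / [4, 5, 8] / [7] / [9];  Q = [1, 2, 3, 6] / [4, 5, 8] / [7] / [9];  common shape = (4, 3, 1, 1)

Row-insert the values π_1, π_2, … into P one at a time, bumping the leftmost entry strictly greater than the inserted value down to the next row. The recording tableau Q records, in position (i, j), the step at which that cell was added to P.
  Insert 1 (step 1): P = [1];  Q = [1]
  Insert 4 (step 2): P = [1, 4];  Q = [1, 2]
  Insert 9 (step 3): P = [1, 4, 9];  Q = [1, 2, 3]
  Insert 2 (step 4): P = [1, 2, 9] / [4];  Q = [1, 2, 3] / [4]
  Insert 7 (step 5): P = [1, 2, 7] / [4, 9];  Q = [1, 2, 3] / [4, 5]
  Insert 8 (step 6): P = [1, 2, 7, 8] / [4, 9];  Q = [1, 2, 3, 6] / [4, 5]
  Insert 5 (step 7): P = [1, 2, 5, 8] / [4, 7] / [9];  Q = [1, 2, 3, 6] / [4, 5] / [7]
  Insert 6 (step 8): P = [1, 2, 5, 6] / [4, 7, 8] / [9];  Q = [1, 2, 3, 6] / [4, 5, 8] / [7]
  Insert 3 (step 9): P = [1, 2, 3, 6] / [4, 5, 8] / [7] / [9];  Q = [1, 2, 3, 6] / [4, 5, 8] / [7] / [9]
Final shape: (4, 3, 1, 1).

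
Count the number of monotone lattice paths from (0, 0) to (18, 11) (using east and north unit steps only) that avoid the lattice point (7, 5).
Number of paths = 24795498

Total paths from (0, 0) to (18, 11): C(29, 18) = 34597290. Paths through (7, 5): (paths (0, 0) → (7, 5)) × (paths (7, 5) → (18, 11)) = C(12, 7) · C(17, 11) = 792 · 12376 = 9801792. Avoidance count = 34597290 − 9801792 = 24795498.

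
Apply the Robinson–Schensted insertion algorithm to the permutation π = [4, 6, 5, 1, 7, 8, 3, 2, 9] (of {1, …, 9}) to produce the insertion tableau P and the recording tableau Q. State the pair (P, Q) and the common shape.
P = [1, 2, 7, 8, 9] / [3, 5] / [4] / [6];  Q = [1, 2, 5, 6, 9] / [3, 7] / [4] / [8];  common shape = (5, 2, 1, 1)

Row-insert the values π_1, π_2, … into P one at a time, bumping the leftmost entry strictly greater than the inserted value down to the next row. The recording tableau Q records, in position (i, j), the step at which that cell was added to P.
  Insert 4 (step 1): P = [4];  Q = [1]
  Insert 6 (step 2): P = [4, 6];  Q = [1, 2]
  Insert 5 (step 3): P = [4, 5] / [6];  Q = [1, 2] / [3]
  Insert 1 (step 4): P = [1, 5] / [4] / [6];  Q = [1, 2] / [3] / [4]
  Insert 7 (step 5): P = [1, 5, 7] / [4] / [6];  Q = [1, 2, 5] / [3] / [4]
  Insert 8 (step 6): P = [1, 5, 7, 8] / [4] / [6];  Q = [1, 2, 5, 6] / [3] / [4]
  Insert 3 (step 7): P = [1, 3, 7, 8] / [4, 5] / [6];  Q = [1, 2, 5, 6] / [3, 7] / [4]
  Insert 2 (step 8): P = [1, 2, 7, 8] / [3, 5] / [4] / [6];  Q = [1, 2, 5, 6] / [3, 7] / [4] / [8]
  Insert 9 (step 9): P = [1, 2, 7, 8, 9] / [3, 5] / [4] / [6];  Q = [1, 2, 5, 6, 9] / [3, 7] / [4] / [8]
Final shape: (5, 2, 1, 1).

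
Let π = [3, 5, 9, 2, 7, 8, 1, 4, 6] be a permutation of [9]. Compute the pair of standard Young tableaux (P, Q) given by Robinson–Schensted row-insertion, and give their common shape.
P = [1, 4, 6, 8] / [2, 5, 7] / [3, 9];  Q = [1, 2, 3, 6] / [4, 5, 9] / [7, 8];  common shape = (4, 3, 2)

Row-insert the values π_1, π_2, … into P one at a time, bumping the leftmost entry strictly greater than the inserted value down to the next row. The recording tableau Q records, in position (i, j), the step at which that cell was added to P.
  Insert 3 (step 1): P = [3];  Q = [1]
  Insert 5 (step 2): P = [3, 5];  Q = [1, 2]
  Insert 9 (step 3): P = [3, 5, 9];  Q = [1, 2, 3]
  Insert 2 (step 4): P = [2, 5, 9] / [3];  Q = [1, 2, 3] / [4]
  Insert 7 (step 5): P = [2, 5, 7] / [3, 9];  Q = [1, 2, 3] / [4, 5]
  Insert 8 (step 6): P = [2, 5, 7, 8] / [3, 9];  Q = [1, 2, 3, 6] / [4, 5]
  Insert 1 (step 7): P = [1, 5, 7, 8] / [2, 9] / [3];  Q = [1, 2, 3, 6] / [4, 5] / [7]
  Insert 4 (step 8): P = [1, 4, 7, 8] / [2, 5] / [3, 9];  Q = [1, 2, 3, 6] / [4, 5] / [7, 8]
  Insert 6 (step 9): P = [1, 4, 6, 8] / [2, 5, 7] / [3, 9];  Q = [1, 2, 3, 6] / [4, 5, 9] / [7, 8]
Final shape: (4, 3, 2).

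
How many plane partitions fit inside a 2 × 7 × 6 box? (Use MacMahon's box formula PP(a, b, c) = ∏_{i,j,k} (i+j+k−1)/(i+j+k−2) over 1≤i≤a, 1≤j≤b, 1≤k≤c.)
PP(2, 7, 6) = 736164

Evaluate the triple product over i = 1..2, j = 1..7, k = 1..6. The factors are (2/1) · (3/2) · (4/3) · (5/4) · (6/5) · (7/6) · (3/2) · (4/3) · … (84 factors total). The numerators and denominators telescope so the product is an integer; carrying out the multiplication exactly gives PP(2, 7, 6) = 736164.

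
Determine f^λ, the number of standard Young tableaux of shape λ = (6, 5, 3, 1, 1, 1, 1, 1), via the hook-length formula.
# SYT of shape (6, 5, 3, 1, 1, 1, 1, 1) = 21976920

Hook-length formula: f^λ = n! / Π hook(c), product over all cells c of the Young diagram. For λ = (6, 5, 3, 1, 1, 1, 1, 1), n = 19 boxes. Hook lengths by row (left-to-right, top-to-bottom): [13, 7, 6, 4, 3, 1]; [11, 5, 4, 2, 1]; [8, 2, 1]; [5]; [4]; [3]; [2]; [1]. Product of hooks = 5535129600. So f^λ = 19! / 5535129600 = 121645100408832000 / 5535129600 = 21976920.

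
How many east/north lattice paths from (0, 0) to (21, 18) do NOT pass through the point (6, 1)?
Number of paths = 58399084950

Total paths from (0, 0) to (21, 18): C(39, 21) = 62359143990. Paths through (6, 1): (paths (0, 0) → (6, 1)) × (paths (6, 1) → (21, 18)) = C(7, 6) · C(32, 15) = 7 · 565722720 = 3960059040. Avoidance count = 62359143990 − 3960059040 = 58399084950.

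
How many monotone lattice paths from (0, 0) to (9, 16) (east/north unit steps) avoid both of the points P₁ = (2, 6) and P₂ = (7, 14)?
Number of paths = 1016967

Inclusion–exclusion. Total paths: C(25, 9) = 2042975. Through P₁: C(8, 2)·C(17, 7) = 544544. Through P₂: C(21, 7)·C(4, 2) = 697680. Since P₁ is strictly southwest of P₂, a monotone path through both must visit P₁ then P₂; paths through both = C(8, 2)·C(13, 5)·C(4, 2) = 216216. Avoid both = 2042975 − 544544 − 697680 + 216216 = 1016967.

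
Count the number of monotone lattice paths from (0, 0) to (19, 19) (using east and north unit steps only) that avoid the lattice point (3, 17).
Number of paths = 35345089380

Total paths from (0, 0) to (19, 19): C(38, 19) = 35345263800. Paths through (3, 17): (paths (0, 0) → (3, 17)) × (paths (3, 17) → (19, 19)) = C(20, 3) · C(18, 16) = 1140 · 153 = 174420. Avoidance count = 35345263800 − 174420 = 35345089380.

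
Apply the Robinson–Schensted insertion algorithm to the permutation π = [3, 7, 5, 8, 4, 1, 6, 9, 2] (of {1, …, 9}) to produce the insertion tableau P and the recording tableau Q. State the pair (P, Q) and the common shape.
P = [1, 2, 6, 9] / [3, 4] / [5, 8] / [7];  Q = [1, 2, 4, 8] / [3, 7] / [5, 9] / [6];  common shape = (4, 2, 2, 1)

Row-insert the values π_1, π_2, … into P one at a time, bumping the leftmost entry strictly greater than the inserted value down to the next row. The recording tableau Q records, in position (i, j), the step at which that cell was added to P.
  Insert 3 (step 1): P = [3];  Q = [1]
  Insert 7 (step 2): P = [3, 7];  Q = [1, 2]
  Insert 5 (step 3): P = [3, 5] / [7];  Q = [1, 2] / [3]
  Insert 8 (step 4): P = [3, 5, 8] / [7];  Q = [1, 2, 4] / [3]
  Insert 4 (step 5): P = [3, 4, 8] / [5] / [7];  Q = [1, 2, 4] / [3] / [5]
  Insert 1 (step 6): P = [1, 4, 8] / [3] / [5] / [7];  Q = [1, 2, 4] / [3] / [5] / [6]
  Insert 6 (step 7): P = [1, 4, 6] / [3, 8] / [5] / [7];  Q = [1, 2, 4] / [3, 7] / [5] / [6]
  Insert 9 (step 8): P = [1, 4, 6, 9] / [3, 8] / [5] / [7];  Q = [1, 2, 4, 8] / [3, 7] / [5] / [6]
  Insert 2 (step 9): P = [1, 2, 6, 9] / [3, 4] / [5, 8] / [7];  Q = [1, 2, 4, 8] / [3, 7] / [5, 9] / [6]
Final shape: (4, 2, 2, 1).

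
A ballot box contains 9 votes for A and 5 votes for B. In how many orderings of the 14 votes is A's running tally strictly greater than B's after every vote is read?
Strict-lead orderings = 572

Total orderings of the 14 votes with 9 for A: C(14, 9) = 2002. By the Bertrand ballot formula (Cycle Lemma / reflection principle), the number of orderings in which A is strictly ahead of B throughout is (p − q)/(p + q) · C(p + q, p) = (9 − 5)/(9 + 5) · 2002 = 572.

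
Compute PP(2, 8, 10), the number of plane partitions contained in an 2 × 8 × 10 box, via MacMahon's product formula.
PP(2, 8, 10) = 367479684

Evaluate the triple product over i = 1..2, j = 1..8, k = 1..10. The factors are (2/1) · (3/2) · (4/3) · (5/4) · (6/5) · (7/6) · (8/7) · (9/8) · … (160 factors total). The numerators and denominators telescope so the product is an integer; carrying out the multiplication exactly gives PP(2, 8, 10) = 367479684.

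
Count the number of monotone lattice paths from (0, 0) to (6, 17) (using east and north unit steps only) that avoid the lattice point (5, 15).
Number of paths = 54435

Total paths from (0, 0) to (6, 17): C(23, 6) = 100947. Paths through (5, 15): (paths (0, 0) → (5, 15)) × (paths (5, 15) → (6, 17)) = C(20, 5) · C(3, 1) = 15504 · 3 = 46512. Avoidance count = 100947 − 46512 = 54435.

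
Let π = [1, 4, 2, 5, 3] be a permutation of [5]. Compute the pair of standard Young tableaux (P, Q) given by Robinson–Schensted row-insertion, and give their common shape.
P = [1, 2, 3] / [4, 5];  Q = [1, 2, 4] / [3, 5];  common shape = (3, 2)

Row-insert the values π_1, π_2, … into P one at a time, bumping the leftmost entry strictly greater than the inserted value down to the next row. The recording tableau Q records, in position (i, j), the step at which that cell was added to P.
  Insert 1 (step 1): P = [1];  Q = [1]
  Insert 4 (step 2): P = [1, 4];  Q = [1, 2]
  Insert 2 (step 3): P = [1, 2] / [4];  Q = [1, 2] / [3]
  Insert 5 (step 4): P = [1, 2, 5] / [4];  Q = [1, 2, 4] / [3]
  Insert 3 (step 5): P = [1, 2, 3] / [4, 5];  Q = [1, 2, 4] / [3, 5]
Final shape: (3, 2).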